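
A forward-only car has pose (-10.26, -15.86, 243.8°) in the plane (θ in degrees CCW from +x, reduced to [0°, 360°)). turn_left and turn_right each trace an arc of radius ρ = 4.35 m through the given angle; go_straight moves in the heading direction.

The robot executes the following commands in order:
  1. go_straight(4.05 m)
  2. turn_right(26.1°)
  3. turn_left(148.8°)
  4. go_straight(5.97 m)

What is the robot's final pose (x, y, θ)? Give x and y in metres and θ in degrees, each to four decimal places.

set_pose: (x, y, θ) = (-10.2600, -15.8600, 243.8000°), ρ = 4.35
go_straight(4.05): x += 4.05·cos θ, y += 4.05·sin θ → (-12.0481, -19.4939, 243.8000°)
turn_right(26.1°): centre at ρ to the right, rotate −26.1° → (-13.2910, -21.0152, 217.7000°)
turn_left(148.8°): centre at ρ to the left, rotate +148.8° → (-10.1385, -28.7790, 366.5000° ≡ 6.5000°)
go_straight(5.97): x += 5.97·cos θ, y += 5.97·sin θ → (-4.2068, -28.1032, 6.5000°)

(-4.2068, -28.1032, 6.5000°)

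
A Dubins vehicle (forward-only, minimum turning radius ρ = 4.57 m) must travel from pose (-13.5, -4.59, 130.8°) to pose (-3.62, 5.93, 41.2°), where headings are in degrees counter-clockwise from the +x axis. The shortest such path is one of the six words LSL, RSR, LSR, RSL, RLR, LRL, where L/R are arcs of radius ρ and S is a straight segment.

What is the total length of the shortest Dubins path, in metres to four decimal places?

17.4860 m

Let ψ = atan2(Δy, Δx) = atan2(10.52, 9.88) = 46.7969° be the start→goal bearing.
Normalize: d = |goal − start| / ρ = 14.432075/4.57 = 3.158003, α = (θ_start − ψ) mod 360° = 84.0031° = 1.466130 rad, β = (θ_goal − ψ) mod 360° = 354.4031° = 6.185501 rad.
Common terms: sin α = 0.994528, cos α = 0.104475, sin β = -0.097529, cos β = 0.995233, cos(α−β) = 0.006981, d² = 9.972985. Work in radians in the unit-radius frame; every candidate has L = ρ·(t + p + q).
LSL: p² = 2 + d² − 2cos(α−β) + 2d(sin α − sin β) = 18.856462; p = √p² = 4.342403; φ = atan2(cos β − cos α, d + sin α − sin β) = 0.206597 rad; t = (φ − α) mod 2π = 5.023652 rad, q = (β − φ) mod 2π = 5.978904 rad → L = 4.57·(5.023652 + 4.342403 + 5.978904) = 4.57·15.344958 = 70.126460 m
RSR: p² = 2 + d² − 2cos(α−β) + 2d(sin β − sin α) = 5.061583; p = √p² = 2.249796; φ = atan2(cos α − cos β, d − sin α + sin β) = -0.407078 rad; t = (α − φ) mod 2π = 1.873209 rad, q = (φ − β) mod 2π = 5.973792 rad → L = 4.57·(1.873209 + 2.249796 + 5.973792) = 4.57·10.096797 = 46.142361 m
LSR: p² = d² − 2 + 2cos(α−β) + 2d(sin α + sin β) = 13.652393; p = √p² = 3.694915; φ = atan2(−cos α − cos β, d + sin α + sin β) − atan2(−2, p) = 0.231299 rad; t = (φ − α) mod 2π = 5.048354 rad, q = (φ − β) mod 2π = 0.328984 rad → L = 4.57·(5.048354 + 3.694915 + 0.328984) = 4.57·9.072253 = 41.460196 m
RSL: p² = d² − 2 + 2cos(α−β) − 2d(sin α + sin β) = 2.321502; p = √p² = 1.523648; φ = atan2(cos α + cos β, d − sin α − sin β) − atan2(2, p) = -0.467078 rad; t = (α − φ) mod 2π = 1.933209 rad, q = (β − φ) mod 2π = 0.369394 rad → L = 4.57·(1.933209 + 1.523648 + 0.369394) = 4.57·3.826250 = 17.485963 m
RLR: c = (6 − d² + 2cos(α−β) + 2d(sin α − sin β))/8 = 0.367302; p = 2π − arccos c = 5.088496 rad; φ = atan2(cos α − cos β, d − sin α + sin β) = -0.407078 rad; t = (α − φ + p/2) mod 2π = 4.417456 rad, q = (α − β − t + p) mod 2π = 2.234854 rad → L = 4.57·(4.417456 + 5.088496 + 2.234854) = 4.57·11.740806 = 53.655485 m
LRL: c = (6 − d² + 2cos(α−β) − 2d(sin α − sin β))/8 = -1.357058, |c| > 1 → infeasible
Shortest: RSL with L = 17.485963 m ≈ 17.4860 m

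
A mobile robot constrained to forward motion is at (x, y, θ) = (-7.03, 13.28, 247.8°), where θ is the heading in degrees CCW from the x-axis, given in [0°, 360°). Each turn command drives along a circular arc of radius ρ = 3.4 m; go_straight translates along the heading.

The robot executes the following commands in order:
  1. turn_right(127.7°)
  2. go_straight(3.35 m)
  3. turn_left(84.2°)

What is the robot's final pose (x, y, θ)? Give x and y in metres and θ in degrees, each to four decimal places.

set_pose: (x, y, θ) = (-7.0300, 13.2800, 247.8000°), ρ = 3.4
turn_right(127.7°): centre at ρ to the right, rotate −127.7° → (-13.1195, 12.8595, 120.1000°)
go_straight(3.35): x += 3.35·cos θ, y += 3.35·sin θ → (-14.7995, 15.7578, 120.1000°)
turn_left(84.2°): centre at ρ to the left, rotate +84.2° → (-19.1402, 17.1514, 204.3000°)

(-19.1402, 17.1514, 204.3000°)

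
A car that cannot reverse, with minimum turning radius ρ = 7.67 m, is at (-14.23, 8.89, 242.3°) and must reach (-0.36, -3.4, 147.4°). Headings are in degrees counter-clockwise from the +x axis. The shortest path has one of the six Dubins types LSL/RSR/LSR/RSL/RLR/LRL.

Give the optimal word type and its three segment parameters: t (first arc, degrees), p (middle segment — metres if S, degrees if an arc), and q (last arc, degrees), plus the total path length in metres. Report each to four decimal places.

LSL: t = 38.6809°, p = 15.4695 m, q = 226.4191°, L = 50.9576 m

Let ψ = atan2(Δy, Δx) = atan2(-12.29, 13.87) = -41.5437° be the start→goal bearing.
Normalize: d = |goal − start| / ρ = 18.531622/7.67 = 2.416118, α = (θ_start − ψ) mod 360° = 283.8437° = 4.954007 rad, β = (θ_goal − ψ) mod 360° = 188.9437° = 3.297689 rad.
Common terms: sin α = -0.970952, cos α = 0.239274, sin β = -0.155463, cos β = -0.987842, cos(α−β) = -0.085417, d² = 5.837624. Work in radians in the unit-radius frame; every candidate has L = ρ·(t + p + q).
LSL: p² = 2 + d² − 2cos(α−β) + 2d(sin α − sin β) = 4.067824; p = √p² = 2.016885; φ = atan2(cos β − cos α, d + sin α − sin β) = -0.654070 rad; t = (φ − α) mod 2π = 0.675109 rad, q = (β − φ) mod 2π = 3.951759 rad → L = 7.67·(0.675109 + 2.016885 + 3.951759) = 7.67·6.643753 = 50.957583 m
RSR: p² = 2 + d² − 2cos(α−β) + 2d(sin β − sin α) = 11.949091; p = √p² = 3.456746; φ = atan2(cos α − cos β, d − sin α + sin β) = 0.362905 rad; t = (α − φ) mod 2π = 4.591102 rad, q = (φ − β) mod 2π = 3.348401 rad → L = 7.67·(4.591102 + 3.456746 + 3.348401) = 7.67·11.396249 = 87.409226 m
LSR: p² = d² − 2 + 2cos(α−β) + 2d(sin α + sin β) = -1.776315 < 0 → infeasible
RSL: p² = d² − 2 + 2cos(α−β) − 2d(sin α + sin β) = 9.109895; p = √p² = 3.018260; φ = atan2(cos α + cos β, d − sin α − sin β) − atan2(2, p) = -0.793450 rad; t = (α − φ) mod 2π = 5.747457 rad, q = (β − φ) mod 2π = 4.091140 rad → L = 7.67·(5.747457 + 3.018260 + 4.091140) = 7.67·12.856857 = 98.612093 m
RLR: c = (6 − d² + 2cos(α−β) + 2d(sin α − sin β))/8 = -0.493636; p = 2π − arccos c = 4.196123 rad; φ = atan2(cos α − cos β, d − sin α + sin β) = 0.362905 rad; t = (α − φ + p/2) mod 2π = 0.405978 rad, q = (α − β − t + p) mod 2π = 5.446462 rad → L = 7.67·(0.405978 + 4.196123 + 5.446462) = 7.67·10.048563 = 77.072478 m
LRL: c = (6 − d² + 2cos(α−β) − 2d(sin α − sin β))/8 = 0.491522; p = 2π − arccos c = 5.226225 rad; φ = atan2(cos β − cos α, d + sin α − sin β) = -0.654070 rad; t = (φ − α + p/2) mod 2π = 3.288222 rad, q = (β − α − t + p) mod 2π = 0.281686 rad → L = 7.67·(3.288222 + 5.226225 + 0.281686) = 7.67·8.796134 = 67.466344 m
Shortest: LSL with L = 50.957583 m ≈ 50.9576 m
Convert LSL to answer units (arcs ×180/π): t = 0.675109·180/π = 38.6809°, p = ρ·p = 7.67·2.016885 = 15.4695 m, q = 3.951759·180/π = 226.4191°, L = 50.9576 m.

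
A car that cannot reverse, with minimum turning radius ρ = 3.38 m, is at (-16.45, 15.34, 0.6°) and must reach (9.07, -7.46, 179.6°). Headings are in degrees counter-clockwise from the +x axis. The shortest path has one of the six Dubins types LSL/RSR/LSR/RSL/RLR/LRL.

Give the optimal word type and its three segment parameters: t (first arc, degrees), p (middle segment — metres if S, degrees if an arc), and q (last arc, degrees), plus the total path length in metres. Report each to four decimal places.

RSR: t = 32.7628°, p = 30.1324 m, q = 148.2372°, L = 40.8099 m

Let ψ = atan2(Δy, Δx) = atan2(-22.80, 25.52) = -41.7781° be the start→goal bearing.
Normalize: d = |goal − start| / ρ = 34.221490/3.38 = 10.124701, α = (θ_start − ψ) mod 360° = 42.3781° = 0.739638 rad, β = (θ_goal − ψ) mod 360° = 221.3781° = 3.863777 rad.
Common terms: sin α = 0.674021, cos α = 0.738713, sin β = -0.661026, cos β = -0.750363, cos(α−β) = -0.999848, d² = 102.509576. Work in radians in the unit-radius frame; every candidate has L = ρ·(t + p + q).
LSL: p² = 2 + d² − 2cos(α−β) + 2d(sin α − sin β) = 133.543160; p = √p² = 11.556088; φ = atan2(cos β − cos α, d + sin α − sin β) = -0.129216 rad; t = (φ − α) mod 2π = 5.414332 rad, q = (β − φ) mod 2π = 3.992993 rad → L = 3.38·(5.414332 + 11.556088 + 3.992993) = 3.38·20.963412 = 70.856333 m
RSR: p² = 2 + d² − 2cos(α−β) + 2d(sin β − sin α) = 79.475382; p = √p² = 8.914897; φ = atan2(cos α − cos β, d − sin α + sin β) = 0.167819 rad; t = (α − φ) mod 2π = 0.571819 rad, q = (φ − β) mod 2π = 2.587227 rad → L = 3.38·(0.571819 + 8.914897 + 2.587227) = 3.38·12.073943 = 40.809926 m
LSR: p² = d² − 2 + 2cos(α−β) + 2d(sin α + sin β) = 98.773021; p = √p² = 9.938462; φ = atan2(−cos α − cos β, d + sin α + sin β) − atan2(−2, p) = 0.199735 rad; t = (φ − α) mod 2π = 5.743282 rad, q = (φ − β) mod 2π = 2.619143 rad → L = 3.38·(5.743282 + 9.938462 + 2.619143) = 3.38·18.300887 = 61.856999 m
RSL: p² = d² − 2 + 2cos(α−β) − 2d(sin α + sin β) = 98.246740; p = √p² = 9.911949; φ = atan2(cos α + cos β, d − sin α − sin β) − atan2(2, p) = -0.200256 rad; t = (α − φ) mod 2π = 0.939894 rad, q = (β − φ) mod 2π = 4.064033 rad → L = 3.38·(0.939894 + 9.911949 + 4.064033) = 3.38·14.915876 = 50.415661 m
RLR: c = (6 − d² + 2cos(α−β) + 2d(sin α − sin β))/8 = -8.934423, |c| > 1 → infeasible
LRL: c = (6 − d² + 2cos(α−β) − 2d(sin α − sin β))/8 = -15.692895, |c| > 1 → infeasible
Shortest: RSR with L = 40.809926 m ≈ 40.8099 m
Convert RSR to answer units (arcs ×180/π): t = 0.571819·180/π = 32.7628°, p = ρ·p = 3.38·8.914897 = 30.1324 m, q = 2.587227·180/π = 148.2372°, L = 40.8099 m.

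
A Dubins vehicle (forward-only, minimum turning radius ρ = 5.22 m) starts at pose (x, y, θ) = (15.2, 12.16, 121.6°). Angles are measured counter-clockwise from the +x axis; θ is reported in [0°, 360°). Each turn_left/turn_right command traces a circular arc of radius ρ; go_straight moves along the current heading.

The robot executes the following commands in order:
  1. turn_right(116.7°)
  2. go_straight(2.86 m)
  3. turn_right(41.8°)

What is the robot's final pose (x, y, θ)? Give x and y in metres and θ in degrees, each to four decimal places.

(25.6298, 19.3139, 323.1000°)

set_pose: (x, y, θ) = (15.2000, 12.1600, 121.6000°), ρ = 5.22
turn_right(116.7°): centre at ρ to the right, rotate −116.7° → (19.2001, 20.0961, 4.9000°)
go_straight(2.86): x += 2.86·cos θ, y += 2.86·sin θ → (22.0497, 20.3404, 4.9000°)
turn_right(41.8°): centre at ρ to the right, rotate −41.8° → (25.6298, 19.3139, -36.9000° ≡ 323.1000°)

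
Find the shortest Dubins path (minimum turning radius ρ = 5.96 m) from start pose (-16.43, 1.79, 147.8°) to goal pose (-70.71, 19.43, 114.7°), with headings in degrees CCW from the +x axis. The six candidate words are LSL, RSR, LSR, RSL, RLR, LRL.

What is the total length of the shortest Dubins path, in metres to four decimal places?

57.6727 m

Let ψ = atan2(Δy, Δx) = atan2(17.64, -54.28) = 161.9968° be the start→goal bearing.
Normalize: d = |goal − start| / ρ = 57.074408/5.96 = 9.576243, α = (θ_start − ψ) mod 360° = 345.8032° = 6.035405 rad, β = (θ_goal − ψ) mod 360° = 312.7032° = 5.457701 rad.
Common terms: sin α = -0.245253, cos α = 0.969459, sin β = -0.734877, cos β = 0.678201, cos(α−β) = 0.837719, d² = 91.704428. Work in radians in the unit-radius frame; every candidate has L = ρ·(t + p + q).
LSL: p² = 2 + d² − 2cos(α−β) + 2d(sin α − sin β) = 101.406498; p = √p² = 10.070079; φ = atan2(cos β − cos α, d + sin α − sin β) = -0.028927 rad; t = (φ − α) mod 2π = 0.218854 rad, q = (β − φ) mod 2π = 5.486628 rad → L = 5.96·(0.218854 + 10.070079 + 5.486628) = 5.96·15.775561 = 94.022341 m
RSR: p² = 2 + d² − 2cos(α−β) + 2d(sin β − sin α) = 82.651483; p = √p² = 9.091286; φ = atan2(cos α − cos β, d − sin α + sin β) = 0.032043 rad; t = (α − φ) mod 2π = 6.003362 rad, q = (φ − β) mod 2π = 0.857527 rad → L = 5.96·(6.003362 + 9.091286 + 0.857527) = 5.96·15.952175 = 95.074965 m
LSR: p² = d² − 2 + 2cos(α−β) + 2d(sin α + sin β) = 72.607944; p = √p² = 8.521030; φ = atan2(−cos α − cos β, d + sin α + sin β) − atan2(−2, p) = 0.041162 rad; t = (φ − α) mod 2π = 0.288943 rad, q = (φ − β) mod 2π = 0.866647 rad → L = 5.96·(0.288943 + 8.521030 + 0.866647) = 5.96·9.676620 = 57.672653 m
RSL: p² = d² − 2 + 2cos(α−β) − 2d(sin α + sin β) = 110.151786; p = √p² = 10.495322; φ = atan2(cos α + cos β, d − sin α − sin β) − atan2(2, p) = -0.033471 rad; t = (α − φ) mod 2π = 6.068875 rad, q = (β − φ) mod 2π = 5.491171 rad → L = 5.96·(6.068875 + 10.495322 + 5.491171) = 5.96·22.055369 = 131.449997 m
RLR: c = (6 − d² + 2cos(α−β) + 2d(sin α − sin β))/8 = -9.331435, |c| > 1 → infeasible
LRL: c = (6 − d² + 2cos(α−β) − 2d(sin α − sin β))/8 = -11.675812, |c| > 1 → infeasible
Shortest: LSR with L = 57.672653 m ≈ 57.6727 m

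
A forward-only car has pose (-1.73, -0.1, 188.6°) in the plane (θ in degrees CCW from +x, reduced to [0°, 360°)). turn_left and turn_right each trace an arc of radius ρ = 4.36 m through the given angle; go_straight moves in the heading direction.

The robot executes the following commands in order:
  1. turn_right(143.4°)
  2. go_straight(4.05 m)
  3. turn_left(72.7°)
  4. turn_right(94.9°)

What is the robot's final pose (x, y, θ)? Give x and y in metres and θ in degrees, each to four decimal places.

set_pose: (x, y, θ) = (-1.7300, -0.1000, 188.6000°), ρ = 4.36
turn_right(143.4°): centre at ρ to the right, rotate −143.4° → (-5.4757, 7.2832, 45.2000°)
go_straight(4.05): x += 4.05·cos θ, y += 4.05·sin θ → (-2.6219, 10.1569, 45.2000°)
turn_left(72.7°): centre at ρ to the left, rotate +72.7° → (-1.8624, 15.2693, 117.9000°)
turn_right(94.9°): centre at ρ to the right, rotate −94.9° → (0.2872, 21.3229, 23.0000°)

(0.2872, 21.3229, 23.0000°)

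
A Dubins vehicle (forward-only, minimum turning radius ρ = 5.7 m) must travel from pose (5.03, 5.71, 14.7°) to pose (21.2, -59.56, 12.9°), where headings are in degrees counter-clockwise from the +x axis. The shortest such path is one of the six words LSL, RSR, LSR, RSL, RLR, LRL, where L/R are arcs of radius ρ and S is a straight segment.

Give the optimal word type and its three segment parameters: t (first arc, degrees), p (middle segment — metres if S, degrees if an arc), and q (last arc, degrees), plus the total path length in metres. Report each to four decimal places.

RSL: t = 102.5414°, p = 54.6686 m, q = 100.7414°, L = 74.8920 m

Let ψ = atan2(Δy, Δx) = atan2(-65.27, 16.17) = -76.0857° be the start→goal bearing.
Normalize: d = |goal − start| / ρ = 67.243154/5.7 = 11.797045, α = (θ_start − ψ) mod 360° = 90.7857° = 1.584509 rad, β = (θ_goal − ψ) mod 360° = 88.9857° = 1.553093 rad.
Common terms: sin α = 0.999906, cos α = -0.013712, sin β = 0.999843, cos β = 0.017702, cos(α−β) = 0.999507, d² = 139.170262. Work in radians in the unit-radius frame; every candidate has L = ρ·(t + p + q).
LSL: p² = 2 + d² − 2cos(α−β) + 2d(sin α − sin β) = 139.172727; p = √p² = 11.797149; φ = atan2(cos β − cos α, d + sin α − sin β) = 0.002663 rad; t = (φ − α) mod 2π = 4.701339 rad, q = (β − φ) mod 2π = 1.550430 rad → L = 5.7·(4.701339 + 11.797149 + 1.550430) = 5.7·18.048918 = 102.878835 m
RSR: p² = 2 + d² − 2cos(α−β) + 2d(sin β − sin α) = 139.169770; p = √p² = 11.797024; φ = atan2(cos α − cos β, d − sin α + sin β) = -0.002663 rad; t = (α − φ) mod 2π = 1.587172 rad, q = (φ − β) mod 2π = 4.727429 rad → L = 5.7·(1.587172 + 11.797024 + 4.727429) = 5.7·18.111625 = 103.236262 m
LSR: p² = d² − 2 + 2cos(α−β) + 2d(sin α + sin β) = 186.351538; p = √p² = 13.651064; φ = atan2(−cos α − cos β, d + sin α + sin β) − atan2(−2, p) = 0.145185 rad; t = (φ − α) mod 2π = 4.843861 rad, q = (φ − β) mod 2π = 4.875277 rad → L = 5.7·(4.843861 + 13.651064 + 4.875277) = 5.7·23.370201 = 133.210146 m
RSL: p² = d² − 2 + 2cos(α−β) − 2d(sin α + sin β) = 91.987012; p = √p² = 9.590986; φ = atan2(cos α + cos β, d − sin α − sin β) − atan2(2, p) = -0.205176 rad; t = (α − φ) mod 2π = 1.789685 rad, q = (β − φ) mod 2π = 1.758269 rad → L = 5.7·(1.789685 + 9.590986 + 1.758269) = 5.7·13.138940 = 74.891957 m
RLR: c = (6 − d² + 2cos(α−β) + 2d(sin α − sin β))/8 = -16.396221, |c| > 1 → infeasible
LRL: c = (6 − d² + 2cos(α−β) − 2d(sin α − sin β))/8 = -16.396591, |c| > 1 → infeasible
Shortest: RSL with L = 74.891957 m ≈ 74.8920 m
Convert RSL to answer units (arcs ×180/π): t = 1.789685·180/π = 102.5414°, p = ρ·p = 5.7·9.590986 = 54.6686 m, q = 1.758269·180/π = 100.7414°, L = 74.8920 m.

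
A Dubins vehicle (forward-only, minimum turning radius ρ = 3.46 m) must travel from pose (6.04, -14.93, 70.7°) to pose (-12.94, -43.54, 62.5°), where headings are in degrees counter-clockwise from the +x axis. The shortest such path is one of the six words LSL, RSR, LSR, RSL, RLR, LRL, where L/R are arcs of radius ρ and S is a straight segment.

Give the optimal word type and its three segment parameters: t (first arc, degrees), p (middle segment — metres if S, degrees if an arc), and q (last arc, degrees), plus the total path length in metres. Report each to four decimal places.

Let ψ = atan2(Δy, Δx) = atan2(-28.61, -18.98) = -123.5605° be the start→goal bearing.
Normalize: d = |goal − start| / ρ = 34.333256/3.46 = 9.922906, α = (θ_start − ψ) mod 360° = 194.2605° = 3.390485 rad, β = (θ_goal − ψ) mod 360° = 186.0605° = 3.247368 rad.
Common terms: sin α = -0.246330, cos α = -0.969186, sin β = -0.105578, cos β = -0.994411, cos(α−β) = 0.989776, d² = 98.464073. Work in radians in the unit-radius frame; every candidate has L = ρ·(t + p + q).
LSL: p² = 2 + d² − 2cos(α−β) + 2d(sin α − sin β) = 95.691175; p = √p² = 9.782187; φ = atan2(cos β − cos α, d + sin α − sin β) = -0.002579 rad; t = (φ − α) mod 2π = 2.890122 rad, q = (β − φ) mod 2π = 3.249947 rad → L = 3.46·(2.890122 + 9.782187 + 3.249947) = 3.46·15.922255 = 55.091002 m
RSR: p² = 2 + d² − 2cos(α−β) + 2d(sin β − sin α) = 101.277866; p = √p² = 10.063690; φ = atan2(cos α − cos β, d − sin α + sin β) = 0.002507 rad; t = (α − φ) mod 2π = 3.387978 rad, q = (φ − β) mod 2π = 3.038324 rad → L = 3.46·(3.387978 + 10.063690 + 3.038324) = 3.46·16.489993 = 57.055375 m
LSR: p² = d² − 2 + 2cos(α−β) + 2d(sin α + sin β) = 91.459716; p = √p² = 9.563457; φ = atan2(−cos α − cos β, d + sin α + sin β) − atan2(−2, p) = 0.408511 rad; t = (φ − α) mod 2π = 3.301212 rad, q = (φ − β) mod 2π = 3.444329 rad → L = 3.46·(3.301212 + 9.563457 + 3.444329) = 3.46·16.308998 = 56.429134 m
RSL: p² = d² − 2 + 2cos(α−β) − 2d(sin α + sin β) = 105.427535; p = √p² = 10.267791; φ = atan2(cos α + cos β, d − sin α − sin β) − atan2(2, p) = -0.381206 rad; t = (α − φ) mod 2π = 3.771691 rad, q = (β − φ) mod 2π = 3.628574 rad → L = 3.46·(3.771691 + 10.267791 + 3.628574) = 3.46·17.668056 = 61.131473 m
RLR: c = (6 − d² + 2cos(α−β) + 2d(sin α − sin β))/8 = -11.659733, |c| > 1 → infeasible
LRL: c = (6 − d² + 2cos(α−β) − 2d(sin α − sin β))/8 = -10.961397, |c| > 1 → infeasible
Shortest: LSL with L = 55.091002 m ≈ 55.0910 m
Convert LSL to answer units (arcs ×180/π): t = 2.890122·180/π = 165.5918°, p = ρ·p = 3.46·9.782187 = 33.8464 m, q = 3.249947·180/π = 186.2082°, L = 55.0910 m.

LSL: t = 165.5918°, p = 33.8464 m, q = 186.2082°, L = 55.0910 m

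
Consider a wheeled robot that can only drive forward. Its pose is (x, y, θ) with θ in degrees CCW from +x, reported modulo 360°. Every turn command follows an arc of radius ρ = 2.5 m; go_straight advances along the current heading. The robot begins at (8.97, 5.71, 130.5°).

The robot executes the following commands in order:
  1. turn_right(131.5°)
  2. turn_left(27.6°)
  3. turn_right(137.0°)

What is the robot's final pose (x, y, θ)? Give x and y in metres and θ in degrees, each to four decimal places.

set_pose: (x, y, θ) = (8.9700, 5.7100, 130.5000°), ρ = 2.5
turn_right(131.5°): centre at ρ to the right, rotate −131.5° → (10.9146, 9.8332, -1.0000° ≡ 359.0000°)
turn_left(27.6°): centre at ρ to the left, rotate +27.6° → (12.0777, 10.0975, 386.6000° ≡ 26.6000°)
turn_right(137.0°): centre at ρ to the right, rotate −137.0° → (15.5403, 6.9907, -110.4000° ≡ 249.6000°)

(15.5403, 6.9907, 249.6000°)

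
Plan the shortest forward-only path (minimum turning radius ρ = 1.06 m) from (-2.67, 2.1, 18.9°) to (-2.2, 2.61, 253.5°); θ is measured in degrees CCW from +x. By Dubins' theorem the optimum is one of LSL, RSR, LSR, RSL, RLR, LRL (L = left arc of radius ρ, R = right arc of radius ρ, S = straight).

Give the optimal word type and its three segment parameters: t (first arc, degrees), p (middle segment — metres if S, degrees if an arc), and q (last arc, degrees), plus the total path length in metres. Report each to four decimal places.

RLR: t = 54.3156°, p = 303.0861°, q = 14.1705°, L = 6.8743 m

Let ψ = atan2(Δy, Δx) = atan2(0.51, 0.47) = 47.3373° be the start→goal bearing.
Normalize: d = |goal − start| / ρ = 0.693542/1.06 = 0.654285, α = (θ_start − ψ) mod 360° = 331.5627° = 5.786861 rad, β = (θ_goal − ψ) mod 360° = 206.1627° = 3.598218 rad.
Common terms: sin α = -0.476197, cos α = 0.879339, sin β = -0.440922, cos β = -0.897546, cos(α−β) = -0.579281, d² = 0.428088. Work in radians in the unit-radius frame; every candidate has L = ρ·(t + p + q).
LSL: p² = 2 + d² − 2cos(α−β) + 2d(sin α − sin β) = 3.540490; p = √p² = 1.881619; φ = atan2(cos β − cos α, d + sin α − sin β) = -1.235576 rad; t = (φ − α) mod 2π = 5.543934 rad, q = (β − φ) mod 2π = 4.833794 rad → L = 1.06·(5.543934 + 1.881619 + 4.833794) = 1.06·12.259347 = 12.994908 m
RSR: p² = 2 + d² − 2cos(α−β) + 2d(sin β − sin α) = 3.632811; p = √p² = 1.905993; φ = atan2(cos α − cos β, d − sin α + sin β) = 1.200614 rad; t = (α − φ) mod 2π = 4.586246 rad, q = (φ − β) mod 2π = 3.885582 rad → L = 1.06·(4.586246 + 1.905993 + 3.885582) = 1.06·10.377822 = 11.000491 m
LSR: p² = d² − 2 + 2cos(α−β) + 2d(sin α + sin β) = -3.930587 < 0 → infeasible
RSL: p² = d² − 2 + 2cos(α−β) − 2d(sin α + sin β) = -1.530361 < 0 → infeasible
RLR: c = (6 − d² + 2cos(α−β) + 2d(sin α − sin β))/8 = 0.545899; p = 2π − arccos c = 5.289850 rad; φ = atan2(cos α − cos β, d − sin α + sin β) = 1.200614 rad; t = (α − φ + p/2) mod 2π = 0.947986 rad, q = (α − β − t + p) mod 2π = 0.247322 rad → L = 1.06·(0.947986 + 5.289850 + 0.247322) = 1.06·6.485158 = 6.874268 m
LRL: c = (6 − d² + 2cos(α−β) − 2d(sin α − sin β))/8 = 0.557439; p = 2π − arccos c = 5.303686 rad; φ = atan2(cos β − cos α, d + sin α − sin β) = -1.235576 rad; t = (φ − α + p/2) mod 2π = 1.912592 rad, q = (β − α − t + p) mod 2π = 1.202452 rad → L = 1.06·(1.912592 + 5.303686 + 1.202452) = 1.06·8.418730 = 8.923854 m
Shortest: RLR with L = 6.874268 m ≈ 6.8743 m
Convert RLR to answer units (arcs ×180/π): t = 0.947986·180/π = 54.3156°, p = 5.289850·180/π = 303.0861°, q = 0.247322·180/π = 14.1705°, L = 6.8743 m.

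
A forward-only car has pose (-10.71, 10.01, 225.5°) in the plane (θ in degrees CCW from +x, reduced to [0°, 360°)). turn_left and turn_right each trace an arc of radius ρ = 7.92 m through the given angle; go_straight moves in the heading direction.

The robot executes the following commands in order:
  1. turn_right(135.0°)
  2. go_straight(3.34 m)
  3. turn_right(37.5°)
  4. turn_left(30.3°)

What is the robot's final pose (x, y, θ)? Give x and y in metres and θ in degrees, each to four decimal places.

set_pose: (x, y, θ) = (-10.7100, 10.0100, 225.5000°), ρ = 7.92
turn_right(135.0°): centre at ρ to the right, rotate −135.0° → (-24.2786, 15.4921, 90.5000°)
go_straight(3.34): x += 3.34·cos θ, y += 3.34·sin θ → (-24.3078, 18.8320, 90.5000°)
turn_right(37.5°): centre at ρ to the right, rotate −37.5° → (-22.7133, 23.6674, 53.0000°)
turn_left(30.3°): centre at ρ to the left, rotate +30.3° → (-21.1726, 27.5098, 83.3000°)

(-21.1726, 27.5098, 83.3000°)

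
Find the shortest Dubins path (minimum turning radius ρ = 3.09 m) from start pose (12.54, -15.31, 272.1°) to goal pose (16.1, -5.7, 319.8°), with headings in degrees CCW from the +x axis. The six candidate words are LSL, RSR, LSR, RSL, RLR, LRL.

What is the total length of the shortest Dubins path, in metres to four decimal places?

25.5529 m

Let ψ = atan2(Δy, Δx) = atan2(9.61, 3.56) = 69.6730° be the start→goal bearing.
Normalize: d = |goal − start| / ρ = 10.248205/3.09 = 3.316571, α = (θ_start − ψ) mod 360° = 202.4270° = 3.533018 rad, β = (θ_goal − ψ) mod 360° = 250.1270° = 4.365540 rad.
Common terms: sin α = -0.381506, cos α = -0.924366, sin β = -0.940449, cos β = -0.339936, cos(α−β) = 0.673013, d² = 10.999644. Work in radians in the unit-radius frame; every candidate has L = ρ·(t + p + q).
LSL: p² = 2 + d² − 2cos(α−β) + 2d(sin α − sin β) = 15.361162; p = √p² = 3.919332; φ = atan2(cos β − cos α, d + sin α − sin β) = 0.149673 rad; t = (φ − α) mod 2π = 2.899840 rad, q = (β − φ) mod 2π = 4.215867 rad → L = 3.09·(2.899840 + 3.919332 + 4.215867) = 3.09·11.035039 = 34.098271 m
RSR: p² = 2 + d² − 2cos(α−β) + 2d(sin β − sin α) = 7.946076; p = √p² = 2.818878; φ = atan2(cos α − cos β, d − sin α + sin β) = -0.208842 rad; t = (α − φ) mod 2π = 3.741860 rad, q = (φ − β) mod 2π = 1.708803 rad → L = 3.09·(3.741860 + 2.818878 + 1.708803) = 3.09·8.269542 = 25.552884 m
LSR: p² = d² − 2 + 2cos(α−β) + 2d(sin α + sin β) = 1.576954; p = √p² = 1.255768; φ = atan2(−cos α − cos β, d + sin α + sin β) − atan2(−2, p) = 1.575069 rad; t = (φ − α) mod 2π = 4.325236 rad, q = (φ − β) mod 2π = 3.492714 rad → L = 3.09·(4.325236 + 1.255768 + 3.492714) = 3.09·9.073719 = 28.037792 m
RSL: p² = d² − 2 + 2cos(α−β) − 2d(sin α + sin β) = 19.114384; p = √p² = 4.372000; φ = atan2(cos α + cos β, d − sin α − sin β) − atan2(2, p) = -0.695139 rad; t = (α − φ) mod 2π = 4.228157 rad, q = (β − φ) mod 2π = 5.060679 rad → L = 3.09·(4.228157 + 4.372000 + 5.060679) = 3.09·13.660836 = 42.211983 m
RLR: c = (6 − d² + 2cos(α−β) + 2d(sin α − sin β))/8 = 0.006741; p = 2π − arccos c = 4.719130 rad; φ = atan2(cos α − cos β, d − sin α + sin β) = -0.208842 rad; t = (α − φ + p/2) mod 2π = 6.101425 rad, q = (α − β − t + p) mod 2π = 4.068368 rad → L = 3.09·(6.101425 + 4.719130 + 4.068368) = 3.09·14.888922 = 46.006770 m
LRL: c = (6 − d² + 2cos(α−β) − 2d(sin α − sin β))/8 = -0.920145; p = 2π − arccos c = 3.543938 rad; φ = atan2(cos β − cos α, d + sin α − sin β) = 0.149673 rad; t = (φ − α + p/2) mod 2π = 4.671809 rad, q = (β − α − t + p) mod 2π = 5.987836 rad → L = 3.09·(4.671809 + 3.543938 + 5.987836) = 3.09·14.203583 = 43.889071 m
Shortest: RSR with L = 25.552884 m ≈ 25.5529 m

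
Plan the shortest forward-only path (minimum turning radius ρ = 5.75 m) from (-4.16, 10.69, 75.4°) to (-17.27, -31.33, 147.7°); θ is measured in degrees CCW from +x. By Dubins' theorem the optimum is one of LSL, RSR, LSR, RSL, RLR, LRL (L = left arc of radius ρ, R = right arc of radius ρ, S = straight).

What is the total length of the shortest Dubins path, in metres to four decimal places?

Let ψ = atan2(Δy, Δx) = atan2(-42.02, -13.11) = -107.3276° be the start→goal bearing.
Normalize: d = |goal − start| / ρ = 44.017639/5.75 = 7.655241, α = (θ_start − ψ) mod 360° = 182.7276° = 3.189199 rad, β = (θ_goal − ψ) mod 360° = 255.0276° = 4.451072 rad.
Common terms: sin α = -0.047588, cos α = -0.998867, sin β = -0.966050, cos β = -0.258353, cos(α−β) = 0.304033, d² = 58.602722. Work in radians in the unit-radius frame; every candidate has L = ρ·(t + p + q).
LSL: p² = 2 + d² − 2cos(α−β) + 2d(sin α − sin β) = 74.056760; p = √p² = 8.605624; φ = atan2(cos β − cos α, d + sin α − sin β) = 0.086157 rad; t = (φ − α) mod 2π = 3.180143 rad, q = (β − φ) mod 2π = 4.364915 rad → L = 5.75·(3.180143 + 8.605624 + 4.364915) = 5.75·16.150682 = 92.866422 m
RSR: p² = 2 + d² − 2cos(α−β) + 2d(sin β − sin α) = 45.932552; p = √p² = 6.777356; φ = atan2(cos α − cos β, d − sin α + sin β) = -0.109482 rad; t = (α − φ) mod 2π = 3.298680 rad, q = (φ − β) mod 2π = 1.722632 rad → L = 5.75·(3.298680 + 6.777356 + 1.722632) = 5.75·11.798668 = 67.842342 m
LSR: p² = d² − 2 + 2cos(α−β) + 2d(sin α + sin β) = 41.691493; p = √p² = 6.456895; φ = atan2(−cos α − cos β, d + sin α + sin β) − atan2(−2, p) = 0.487455 rad; t = (φ − α) mod 2π = 3.581442 rad, q = (φ − β) mod 2π = 2.319569 rad → L = 5.75·(3.581442 + 6.456895 + 2.319569) = 5.75·12.357906 = 71.057960 m
RSL: p² = d² − 2 + 2cos(α−β) − 2d(sin α + sin β) = 72.730084; p = √p² = 8.528193; φ = atan2(cos α + cos β, d − sin α − sin β) − atan2(2, p) = -0.374376 rad; t = (α − φ) mod 2π = 3.563575 rad, q = (β − φ) mod 2π = 4.825448 rad → L = 5.75·(3.563575 + 8.528193 + 4.825448) = 5.75·16.917216 = 97.273993 m
RLR: c = (6 − d² + 2cos(α−β) + 2d(sin α − sin β))/8 = -4.741569, |c| > 1 → infeasible
LRL: c = (6 − d² + 2cos(α−β) − 2d(sin α − sin β))/8 = -8.257095, |c| > 1 → infeasible
Shortest: RSR with L = 67.842342 m ≈ 67.8423 m

67.8423 m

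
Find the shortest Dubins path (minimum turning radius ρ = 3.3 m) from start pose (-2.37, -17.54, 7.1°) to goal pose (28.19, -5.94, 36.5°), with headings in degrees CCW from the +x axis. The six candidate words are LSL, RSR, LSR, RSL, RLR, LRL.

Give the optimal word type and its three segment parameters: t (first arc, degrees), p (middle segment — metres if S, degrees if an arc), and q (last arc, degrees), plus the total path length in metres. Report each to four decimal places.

Let ψ = atan2(Δy, Δx) = atan2(11.60, 30.56) = 20.7858° be the start→goal bearing.
Normalize: d = |goal − start| / ρ = 32.687514/3.3 = 9.905307, α = (θ_start − ψ) mod 360° = 346.3142° = 6.044323 rad, β = (θ_goal − ψ) mod 360° = 15.7142° = 0.274264 rad.
Common terms: sin α = -0.236598, cos α = 0.971608, sin β = 0.270839, cos β = 0.962625, cos(α−β) = 0.871214, d² = 98.115115. Work in radians in the unit-radius frame; every candidate has L = ρ·(t + p + q).
LSL: p² = 2 + d² − 2cos(α−β) + 2d(sin α − sin β) = 88.320060; p = √p² = 9.397875; φ = atan2(cos β − cos α, d + sin α − sin β) = -0.000956 rad; t = (φ − α) mod 2π = 0.237907 rad, q = (β − φ) mod 2π = 0.275220 rad → L = 3.3·(0.237907 + 9.397875 + 0.275220) = 3.3·9.911002 = 32.706307 m
RSR: p² = 2 + d² − 2cos(α−β) + 2d(sin β − sin α) = 108.425314; p = √p² = 10.412748; φ = atan2(cos α − cos β, d − sin α + sin β) = 0.000863 rad; t = (α − φ) mod 2π = 6.043460 rad, q = (φ − β) mod 2π = 6.009784 rad → L = 3.3·(6.043460 + 10.412748 + 6.009784) = 3.3·22.465991 = 74.137772 m
LSR: p² = d² − 2 + 2cos(α−β) + 2d(sin α + sin β) = 98.535879; p = √p² = 9.926524; φ = atan2(−cos α − cos β, d + sin α + sin β) − atan2(−2, p) = 0.006621 rad; t = (φ − α) mod 2π = 0.245484 rad, q = (φ − β) mod 2π = 6.015542 rad → L = 3.3·(0.245484 + 9.926524 + 6.015542) = 3.3·16.187550 = 53.418914 m
RSL: p² = d² − 2 + 2cos(α−β) − 2d(sin α + sin β) = 97.179206; p = √p² = 9.857951; φ = atan2(cos α + cos β, d − sin α − sin β) − atan2(2, p) = -0.006667 rad; t = (α − φ) mod 2π = 6.050990 rad, q = (β − φ) mod 2π = 0.280931 rad → L = 3.3·(6.050990 + 9.857951 + 0.280931) = 3.3·16.189872 = 53.426579 m
RLR: c = (6 − d² + 2cos(α−β) + 2d(sin α − sin β))/8 = -12.553164, |c| > 1 → infeasible
LRL: c = (6 − d² + 2cos(α−β) − 2d(sin α − sin β))/8 = -10.040008, |c| > 1 → infeasible
Shortest: LSL with L = 32.706307 m ≈ 32.7063 m
Convert LSL to answer units (arcs ×180/π): t = 0.237907·180/π = 13.6311°, p = ρ·p = 3.3·9.397875 = 31.0130 m, q = 0.275220·180/π = 15.7689°, L = 32.7063 m.

LSL: t = 13.6311°, p = 31.0130 m, q = 15.7689°, L = 32.7063 m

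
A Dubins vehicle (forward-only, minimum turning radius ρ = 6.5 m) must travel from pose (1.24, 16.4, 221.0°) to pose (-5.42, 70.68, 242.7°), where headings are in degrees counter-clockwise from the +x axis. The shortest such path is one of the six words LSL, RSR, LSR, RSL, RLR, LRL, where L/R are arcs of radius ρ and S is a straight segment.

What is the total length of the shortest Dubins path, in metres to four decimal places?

81.4751 m

Let ψ = atan2(Δy, Δx) = atan2(54.28, -6.66) = 96.9951° be the start→goal bearing.
Normalize: d = |goal − start| / ρ = 54.687055/6.5 = 8.413393, α = (θ_start − ψ) mod 360° = 124.0049° = 2.164294 rad, β = (θ_goal − ψ) mod 360° = 145.7049° = 2.543031 rad.
Common terms: sin α = 0.828989, cos α = -0.559264, sin β = 0.563455, cos β = -0.826147, cos(α−β) = 0.929133, d² = 70.785183. Work in radians in the unit-radius frame; every candidate has L = ρ·(t + p + q).
LSL: p² = 2 + d² − 2cos(α−β) + 2d(sin α − sin β) = 75.395011; p = √p² = 8.683030; φ = atan2(cos β − cos α, d + sin α − sin β) = -0.030741 rad; t = (φ − α) mod 2π = 4.088150 rad, q = (β − φ) mod 2π = 2.573772 rad → L = 6.5·(4.088150 + 8.683030 + 2.573772) = 6.5·15.344952 = 99.742187 m
RSR: p² = 2 + d² − 2cos(α−β) + 2d(sin β − sin α) = 66.458826; p = √p² = 8.152228; φ = atan2(cos α − cos β, d − sin α + sin β) = 0.032743 rad; t = (α − φ) mod 2π = 2.131551 rad, q = (φ − β) mod 2π = 3.772898 rad → L = 6.5·(2.131551 + 8.152228 + 3.772898) = 6.5·14.056677 = 91.368401 m
LSR: p² = d² − 2 + 2cos(α−β) + 2d(sin α + sin β) = 94.073811; p = √p² = 9.699165; φ = atan2(−cos α − cos β, d + sin α + sin β) − atan2(−2, p) = 0.343708 rad; t = (φ − α) mod 2π = 4.462599 rad, q = (φ − β) mod 2π = 4.083863 rad → L = 6.5·(4.462599 + 9.699165 + 4.083863) = 6.5·18.245628 = 118.596580 m
RSL: p² = d² − 2 + 2cos(α−β) − 2d(sin α + sin β) = 47.213086; p = √p² = 6.871178; φ = atan2(cos α + cos β, d − sin α − sin β) − atan2(2, p) = -0.478067 rad; t = (α − φ) mod 2π = 2.642362 rad, q = (β − φ) mod 2π = 3.021098 rad → L = 6.5·(2.642362 + 6.871178 + 3.021098) = 6.5·12.534638 = 81.475147 m
RLR: c = (6 − d² + 2cos(α−β) + 2d(sin α − sin β))/8 = -7.307353, |c| > 1 → infeasible
LRL: c = (6 − d² + 2cos(α−β) − 2d(sin α − sin β))/8 = -8.424376, |c| > 1 → infeasible
Shortest: RSL with L = 81.475147 m ≈ 81.4751 m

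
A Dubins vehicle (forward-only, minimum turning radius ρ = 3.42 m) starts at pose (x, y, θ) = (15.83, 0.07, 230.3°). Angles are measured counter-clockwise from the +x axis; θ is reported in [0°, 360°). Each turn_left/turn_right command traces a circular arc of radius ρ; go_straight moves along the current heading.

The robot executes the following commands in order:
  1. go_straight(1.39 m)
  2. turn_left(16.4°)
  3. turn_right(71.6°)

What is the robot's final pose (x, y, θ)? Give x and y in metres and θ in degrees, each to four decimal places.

(10.9992, -3.8860, 175.1000°)

set_pose: (x, y, θ) = (15.8300, 0.0700, 230.3000°), ρ = 3.42
go_straight(1.39): x += 1.39·cos θ, y += 1.39·sin θ → (14.9421, -0.9995, 230.3000°)
turn_left(16.4°): centre at ρ to the left, rotate +16.4° → (14.4324, -1.8313, 246.7000°)
turn_right(71.6°): centre at ρ to the right, rotate −71.6° → (10.9992, -3.8860, 175.1000°)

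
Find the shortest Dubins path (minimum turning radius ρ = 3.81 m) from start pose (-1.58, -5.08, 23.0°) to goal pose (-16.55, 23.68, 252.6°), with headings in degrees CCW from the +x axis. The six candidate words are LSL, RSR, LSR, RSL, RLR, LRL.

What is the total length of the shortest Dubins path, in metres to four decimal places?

41.3138 m

Let ψ = atan2(Δy, Δx) = atan2(28.76, -14.97) = 117.4976° be the start→goal bearing.
Normalize: d = |goal − start| / ρ = 32.422808/3.81 = 8.509923, α = (θ_start − ψ) mod 360° = 265.5024° = 4.633890 rad, β = (θ_goal − ψ) mod 360° = 135.1024° = 2.357981 rad.
Common terms: sin α = -0.996921, cos α = -0.078418, sin β = 0.705842, cos β = -0.708369, cos(α−β) = -0.648120, d² = 72.418797. Work in radians in the unit-radius frame; every candidate has L = ρ·(t + p + q).
LSL: p² = 2 + d² − 2cos(α−β) + 2d(sin α − sin β) = 46.734273; p = √p² = 6.836247; φ = atan2(cos β − cos α, d + sin α − sin β) = -0.092280 rad; t = (φ − α) mod 2π = 1.557015 rad, q = (β − φ) mod 2π = 2.450261 rad → L = 3.81·(1.557015 + 6.836247 + 2.450261) = 3.81·10.843523 = 41.313822 m
RSR: p² = 2 + d² − 2cos(α−β) + 2d(sin β − sin α) = 104.695801; p = √p² = 10.232097; φ = atan2(cos α − cos β, d − sin α + sin β) = 0.061605 rad; t = (α − φ) mod 2π = 4.572285 rad, q = (φ − β) mod 2π = 3.986809 rad → L = 3.81·(4.572285 + 10.232097 + 3.986809) = 3.81·18.791191 = 71.594439 m
LSR: p² = d² − 2 + 2cos(α−β) + 2d(sin α + sin β) = 64.168450; p = √p² = 8.010521; φ = atan2(−cos α − cos β, d + sin α + sin β) − atan2(−2, p) = 0.340108 rad; t = (φ − α) mod 2π = 1.989403 rad, q = (φ − β) mod 2π = 4.265313 rad → L = 3.81·(1.989403 + 8.010521 + 4.265313) = 3.81·14.265237 = 54.350553 m
RSL: p² = d² − 2 + 2cos(α−β) − 2d(sin α + sin β) = 74.076664; p = √p² = 8.606780; φ = atan2(cos α + cos β, d − sin α − sin β) − atan2(2, p) = -0.317483 rad; t = (α − φ) mod 2π = 4.951374 rad, q = (β − φ) mod 2π = 2.675464 rad → L = 3.81·(4.951374 + 8.606780 + 2.675464) = 3.81·16.233618 = 61.850085 m
RLR: c = (6 − d² + 2cos(α−β) + 2d(sin α − sin β))/8 = -12.086975, |c| > 1 → infeasible
LRL: c = (6 − d² + 2cos(α−β) − 2d(sin α − sin β))/8 = -4.841784, |c| > 1 → infeasible
Shortest: LSL with L = 41.313822 m ≈ 41.3138 m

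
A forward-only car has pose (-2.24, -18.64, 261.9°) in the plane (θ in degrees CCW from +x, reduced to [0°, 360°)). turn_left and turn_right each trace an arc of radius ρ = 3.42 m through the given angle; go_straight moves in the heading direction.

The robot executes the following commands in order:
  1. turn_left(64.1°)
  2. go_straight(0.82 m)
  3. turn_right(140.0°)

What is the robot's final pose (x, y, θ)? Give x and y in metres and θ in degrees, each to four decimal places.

(-1.6417, -28.6523, 186.0000°)

set_pose: (x, y, θ) = (-2.2400, -18.6400, 261.9000°), ρ = 3.42
turn_left(64.1°): centre at ρ to the left, rotate +64.1° → (-0.7666, -21.9572, 326.0000°)
go_straight(0.82): x += 0.82·cos θ, y += 0.82·sin θ → (-0.0867, -22.4157, 326.0000°)
turn_right(140.0°): centre at ρ to the right, rotate −140.0° → (-1.6417, -28.6523, 186.0000°)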